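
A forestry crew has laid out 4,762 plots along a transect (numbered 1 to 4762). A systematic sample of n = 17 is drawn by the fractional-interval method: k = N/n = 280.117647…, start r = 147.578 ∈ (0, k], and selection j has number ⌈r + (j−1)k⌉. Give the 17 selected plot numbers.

148, 428, 708, 988, 1269, 1549, 1829, 2109, 2389, 2669, 2949, 3229, 3509, 3790, 4070, 4350, 4630

j=1: r + 0k = 147.578 → ⌈·⌉ = 148
j=2: r + 1k = 427.695647… → ⌈·⌉ = 428
j=3: r + 2k = 707.813294… → ⌈·⌉ = 708
j=4: r + 3k = 987.930941… → ⌈·⌉ = 988
j=5: r + 4k = 1268.048588… → ⌈·⌉ = 1269
j=6: r + 5k = 1548.166235… → ⌈·⌉ = 1549
j=7: r + 6k = 1828.283882… → ⌈·⌉ = 1829
j=8: r + 7k = 2108.401529… → ⌈·⌉ = 2109
j=9: r + 8k = 2388.519176… → ⌈·⌉ = 2389
j=10: r + 9k = 2668.636823… → ⌈·⌉ = 2669
j=11: r + 10k = 2948.754470… → ⌈·⌉ = 2949
j=12: r + 11k = 3228.872117… → ⌈·⌉ = 3229
j=13: r + 12k = 3508.989764… → ⌈·⌉ = 3509
j=14: r + 13k = 3789.107411… → ⌈·⌉ = 3790
j=15: r + 14k = 4069.225058… → ⌈·⌉ = 4070
j=16: r + 15k = 4349.342705… → ⌈·⌉ = 4350
j=17: r + 16k = 4629.460352… → ⌈·⌉ = 4630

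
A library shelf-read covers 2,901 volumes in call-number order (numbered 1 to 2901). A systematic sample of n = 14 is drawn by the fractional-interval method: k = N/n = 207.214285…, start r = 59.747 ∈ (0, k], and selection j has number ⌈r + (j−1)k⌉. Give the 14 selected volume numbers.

j=1: r + 0k = 59.747 → ⌈·⌉ = 60
j=2: r + 1k = 266.961285… → ⌈·⌉ = 267
j=3: r + 2k = 474.175571… → ⌈·⌉ = 475
j=4: r + 3k = 681.389857… → ⌈·⌉ = 682
j=5: r + 4k = 888.604142… → ⌈·⌉ = 889
j=6: r + 5k = 1095.818428… → ⌈·⌉ = 1096
j=7: r + 6k = 1303.032714… → ⌈·⌉ = 1304
j=8: r + 7k = 1510.247 → ⌈·⌉ = 1511
j=9: r + 8k = 1717.461285… → ⌈·⌉ = 1718
j=10: r + 9k = 1924.675571… → ⌈·⌉ = 1925
j=11: r + 10k = 2131.889857… → ⌈·⌉ = 2132
j=12: r + 11k = 2339.104142… → ⌈·⌉ = 2340
j=13: r + 12k = 2546.318428… → ⌈·⌉ = 2547
j=14: r + 13k = 2753.532714… → ⌈·⌉ = 2754

60, 267, 475, 682, 889, 1096, 1304, 1511, 1718, 1925, 2132, 2340, 2547, 2754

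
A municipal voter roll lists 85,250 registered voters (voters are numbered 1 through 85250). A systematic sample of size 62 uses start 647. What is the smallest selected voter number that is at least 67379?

k = 85250/62 = 1375
Steps past start: ⌈(67379 − 647)/1375⌉ = ⌈66732/1375⌉ = 49
Selected voter: 647 + 49×1375 = 68022

68022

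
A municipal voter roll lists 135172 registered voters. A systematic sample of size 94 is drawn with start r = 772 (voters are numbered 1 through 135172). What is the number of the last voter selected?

k = 135172/94 = 1438
94th selection = r + (94−1)·k = 772 + 93×1438 = 772 + 133734 = 134506

134506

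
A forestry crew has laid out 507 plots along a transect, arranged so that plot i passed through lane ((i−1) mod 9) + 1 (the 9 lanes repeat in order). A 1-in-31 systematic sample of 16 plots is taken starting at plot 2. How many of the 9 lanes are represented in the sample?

Consecutive selections differ by k = 31, so their lane numbers differ by 31 mod 9 = 4.
gcd(31, 9) = 1, so the sample visits 9/1 = 9 distinct residues mod 9.
Start 2 is lane 2; the lanes hit are 1, 2, 3, 4, 5, 6, 7, 8, 9.

9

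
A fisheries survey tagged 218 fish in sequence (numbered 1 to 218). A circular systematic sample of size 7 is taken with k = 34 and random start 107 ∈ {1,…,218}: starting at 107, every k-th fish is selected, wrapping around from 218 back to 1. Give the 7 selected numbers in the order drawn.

107, 141, 175, 209, 25, 59, 93

Selection 1: 107
Selection 2: 107 + 34 = 141
Selection 3: 141 + 34 = 175
Selection 4: 175 + 34 = 209
Selection 5: 209 + 34 = 243 → 243 − 218 = 25
Selection 6: 25 + 34 = 59
Selection 7: 59 + 34 = 93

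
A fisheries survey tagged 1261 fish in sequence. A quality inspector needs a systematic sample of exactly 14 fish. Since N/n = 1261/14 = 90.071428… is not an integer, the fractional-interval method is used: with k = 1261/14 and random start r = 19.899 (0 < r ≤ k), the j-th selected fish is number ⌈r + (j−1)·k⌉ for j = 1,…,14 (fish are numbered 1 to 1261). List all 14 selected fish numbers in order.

20, 110, 201, 291, 381, 471, 561, 651, 741, 831, 921, 1011, 1101, 1191

j=1: r + 0k = 19.899 → ⌈·⌉ = 20
j=2: r + 1k = 109.970428… → ⌈·⌉ = 110
j=3: r + 2k = 200.041857… → ⌈·⌉ = 201
j=4: r + 3k = 290.113285… → ⌈·⌉ = 291
j=5: r + 4k = 380.184714… → ⌈·⌉ = 381
j=6: r + 5k = 470.256142… → ⌈·⌉ = 471
j=7: r + 6k = 560.327571… → ⌈·⌉ = 561
j=8: r + 7k = 650.399 → ⌈·⌉ = 651
j=9: r + 8k = 740.470428… → ⌈·⌉ = 741
j=10: r + 9k = 830.541857… → ⌈·⌉ = 831
j=11: r + 10k = 920.613285… → ⌈·⌉ = 921
j=12: r + 11k = 1010.684714… → ⌈·⌉ = 1011
j=13: r + 12k = 1100.756142… → ⌈·⌉ = 1101
j=14: r + 13k = 1190.827571… → ⌈·⌉ = 1191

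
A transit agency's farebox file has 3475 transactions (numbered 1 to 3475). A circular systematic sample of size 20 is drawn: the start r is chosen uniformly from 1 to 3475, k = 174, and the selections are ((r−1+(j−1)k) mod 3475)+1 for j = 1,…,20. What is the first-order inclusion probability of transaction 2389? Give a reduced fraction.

For each position j, as r ranges over 1…3475 the j-th selection hits every transaction exactly once, so transaction 2389 is selected for exactly 20 of the 3475 starts.
Inclusion probability = 20/3475 = 4/695.

4/695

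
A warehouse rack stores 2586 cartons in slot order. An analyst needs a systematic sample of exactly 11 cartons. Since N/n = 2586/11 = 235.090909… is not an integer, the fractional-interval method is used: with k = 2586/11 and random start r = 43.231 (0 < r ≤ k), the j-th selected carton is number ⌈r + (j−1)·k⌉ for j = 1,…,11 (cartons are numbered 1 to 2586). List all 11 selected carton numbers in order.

j=1: r + 0k = 43.231 → ⌈·⌉ = 44
j=2: r + 1k = 278.321909… → ⌈·⌉ = 279
j=3: r + 2k = 513.412818… → ⌈·⌉ = 514
j=4: r + 3k = 748.503727… → ⌈·⌉ = 749
j=5: r + 4k = 983.594636… → ⌈·⌉ = 984
j=6: r + 5k = 1218.685545… → ⌈·⌉ = 1219
j=7: r + 6k = 1453.776454… → ⌈·⌉ = 1454
j=8: r + 7k = 1688.867363… → ⌈·⌉ = 1689
j=9: r + 8k = 1923.958272… → ⌈·⌉ = 1924
j=10: r + 9k = 2159.049181… → ⌈·⌉ = 2160
j=11: r + 10k = 2394.140090… → ⌈·⌉ = 2395

44, 279, 514, 749, 984, 1219, 1454, 1689, 1924, 2160, 2395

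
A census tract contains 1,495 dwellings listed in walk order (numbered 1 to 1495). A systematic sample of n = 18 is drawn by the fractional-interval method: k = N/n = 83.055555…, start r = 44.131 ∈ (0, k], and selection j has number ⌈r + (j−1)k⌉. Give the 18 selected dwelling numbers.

j=1: r + 0k = 44.131 → ⌈·⌉ = 45
j=2: r + 1k = 127.186555… → ⌈·⌉ = 128
j=3: r + 2k = 210.242111… → ⌈·⌉ = 211
j=4: r + 3k = 293.297666… → ⌈·⌉ = 294
j=5: r + 4k = 376.353222… → ⌈·⌉ = 377
j=6: r + 5k = 459.408777… → ⌈·⌉ = 460
j=7: r + 6k = 542.464333… → ⌈·⌉ = 543
j=8: r + 7k = 625.519888… → ⌈·⌉ = 626
j=9: r + 8k = 708.575444… → ⌈·⌉ = 709
j=10: r + 9k = 791.631 → ⌈·⌉ = 792
j=11: r + 10k = 874.686555… → ⌈·⌉ = 875
j=12: r + 11k = 957.742111… → ⌈·⌉ = 958
j=13: r + 12k = 1040.797666… → ⌈·⌉ = 1041
j=14: r + 13k = 1123.853222… → ⌈·⌉ = 1124
j=15: r + 14k = 1206.908777… → ⌈·⌉ = 1207
j=16: r + 15k = 1289.964333… → ⌈·⌉ = 1290
j=17: r + 16k = 1373.019888… → ⌈·⌉ = 1374
j=18: r + 17k = 1456.075444… → ⌈·⌉ = 1457

45, 128, 211, 294, 377, 460, 543, 626, 709, 792, 875, 958, 1041, 1124, 1207, 1290, 1374, 1457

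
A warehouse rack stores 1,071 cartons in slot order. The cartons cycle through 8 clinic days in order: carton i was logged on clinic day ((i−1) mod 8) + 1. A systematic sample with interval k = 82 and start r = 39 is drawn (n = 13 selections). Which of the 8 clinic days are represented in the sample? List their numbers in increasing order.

1, 3, 5, 7

Consecutive selections differ by k = 82, so their clinic day numbers differ by 82 mod 8 = 2.
gcd(82, 8) = 2, so the sample visits 8/2 = 4 distinct residues mod 8.
Start 39 is clinic day 7; the clinic days hit are 1, 3, 5, 7.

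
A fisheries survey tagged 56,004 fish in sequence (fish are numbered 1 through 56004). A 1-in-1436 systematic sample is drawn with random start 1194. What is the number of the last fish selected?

k = 1436
39th selection = r + (39−1)·k = 1194 + 38×1436 = 1194 + 54568 = 55762

55762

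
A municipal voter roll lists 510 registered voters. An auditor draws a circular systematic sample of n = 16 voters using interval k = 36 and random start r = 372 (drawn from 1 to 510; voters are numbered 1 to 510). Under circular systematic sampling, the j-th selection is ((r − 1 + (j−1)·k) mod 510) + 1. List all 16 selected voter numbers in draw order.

Selection 1: 372
Selection 2: 372 + 36 = 408
Selection 3: 408 + 36 = 444
Selection 4: 444 + 36 = 480
Selection 5: 480 + 36 = 516 → 516 − 510 = 6
Selection 6: 6 + 36 = 42
Selection 7: 42 + 36 = 78
Selection 8: 78 + 36 = 114
Selection 9: 114 + 36 = 150
Selection 10: 150 + 36 = 186
Selection 11: 186 + 36 = 222
Selection 12: 222 + 36 = 258
Selection 13: 258 + 36 = 294
Selection 14: 294 + 36 = 330
Selection 15: 330 + 36 = 366
Selection 16: 366 + 36 = 402

372, 408, 444, 480, 6, 42, 78, 114, 150, 186, 222, 258, 294, 330, 366, 402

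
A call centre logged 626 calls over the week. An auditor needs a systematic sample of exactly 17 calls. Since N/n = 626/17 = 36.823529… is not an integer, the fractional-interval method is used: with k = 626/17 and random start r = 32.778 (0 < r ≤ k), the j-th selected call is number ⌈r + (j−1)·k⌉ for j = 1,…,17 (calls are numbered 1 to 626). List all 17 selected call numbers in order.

33, 70, 107, 144, 181, 217, 254, 291, 328, 365, 402, 438, 475, 512, 549, 586, 622

j=1: r + 0k = 32.778 → ⌈·⌉ = 33
j=2: r + 1k = 69.601529… → ⌈·⌉ = 70
j=3: r + 2k = 106.425058… → ⌈·⌉ = 107
j=4: r + 3k = 143.248588… → ⌈·⌉ = 144
j=5: r + 4k = 180.072117… → ⌈·⌉ = 181
j=6: r + 5k = 216.895647… → ⌈·⌉ = 217
j=7: r + 6k = 253.719176… → ⌈·⌉ = 254
j=8: r + 7k = 290.542705… → ⌈·⌉ = 291
j=9: r + 8k = 327.366235… → ⌈·⌉ = 328
j=10: r + 9k = 364.189764… → ⌈·⌉ = 365
j=11: r + 10k = 401.013294… → ⌈·⌉ = 402
j=12: r + 11k = 437.836823… → ⌈·⌉ = 438
j=13: r + 12k = 474.660352… → ⌈·⌉ = 475
j=14: r + 13k = 511.483882… → ⌈·⌉ = 512
j=15: r + 14k = 548.307411… → ⌈·⌉ = 549
j=16: r + 15k = 585.130941… → ⌈·⌉ = 586
j=17: r + 16k = 621.954470… → ⌈·⌉ = 622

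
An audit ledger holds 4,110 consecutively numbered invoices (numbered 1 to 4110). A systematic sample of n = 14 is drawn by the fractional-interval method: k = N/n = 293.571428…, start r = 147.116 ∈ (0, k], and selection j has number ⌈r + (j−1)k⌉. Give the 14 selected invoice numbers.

j=1: r + 0k = 147.116 → ⌈·⌉ = 148
j=2: r + 1k = 440.687428… → ⌈·⌉ = 441
j=3: r + 2k = 734.258857… → ⌈·⌉ = 735
j=4: r + 3k = 1027.830285… → ⌈·⌉ = 1028
j=5: r + 4k = 1321.401714… → ⌈·⌉ = 1322
j=6: r + 5k = 1614.973142… → ⌈·⌉ = 1615
j=7: r + 6k = 1908.544571… → ⌈·⌉ = 1909
j=8: r + 7k = 2202.116 → ⌈·⌉ = 2203
j=9: r + 8k = 2495.687428… → ⌈·⌉ = 2496
j=10: r + 9k = 2789.258857… → ⌈·⌉ = 2790
j=11: r + 10k = 3082.830285… → ⌈·⌉ = 3083
j=12: r + 11k = 3376.401714… → ⌈·⌉ = 3377
j=13: r + 12k = 3669.973142… → ⌈·⌉ = 3670
j=14: r + 13k = 3963.544571… → ⌈·⌉ = 3964

148, 441, 735, 1028, 1322, 1615, 1909, 2203, 2496, 2790, 3083, 3377, 3670, 3964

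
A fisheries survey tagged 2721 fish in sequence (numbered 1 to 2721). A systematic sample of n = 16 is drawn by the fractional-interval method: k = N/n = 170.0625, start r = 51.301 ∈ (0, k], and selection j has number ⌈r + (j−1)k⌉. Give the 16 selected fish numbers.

j=1: r + 0k = 51.301 → ⌈·⌉ = 52
j=2: r + 1k = 221.3635 → ⌈·⌉ = 222
j=3: r + 2k = 391.426 → ⌈·⌉ = 392
j=4: r + 3k = 561.4885 → ⌈·⌉ = 562
j=5: r + 4k = 731.551 → ⌈·⌉ = 732
j=6: r + 5k = 901.6135 → ⌈·⌉ = 902
j=7: r + 6k = 1071.676 → ⌈·⌉ = 1072
j=8: r + 7k = 1241.7385 → ⌈·⌉ = 1242
j=9: r + 8k = 1411.801 → ⌈·⌉ = 1412
j=10: r + 9k = 1581.8635 → ⌈·⌉ = 1582
j=11: r + 10k = 1751.926 → ⌈·⌉ = 1752
j=12: r + 11k = 1921.9885 → ⌈·⌉ = 1922
j=13: r + 12k = 2092.051 → ⌈·⌉ = 2093
j=14: r + 13k = 2262.1135 → ⌈·⌉ = 2263
j=15: r + 14k = 2432.176 → ⌈·⌉ = 2433
j=16: r + 15k = 2602.2385 → ⌈·⌉ = 2603

52, 222, 392, 562, 732, 902, 1072, 1242, 1412, 1582, 1752, 1922, 2093, 2263, 2433, 2603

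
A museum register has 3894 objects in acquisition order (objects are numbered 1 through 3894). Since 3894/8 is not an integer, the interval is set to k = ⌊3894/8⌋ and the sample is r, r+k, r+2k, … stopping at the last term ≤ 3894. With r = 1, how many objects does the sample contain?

k = ⌊3894/8⌋ = 486
Achieved size = ⌊(3894 − 1)/486⌋ + 1 = ⌊3893/486⌋ + 1 = 8 + 1 = 9
(last selection: 1 + 8×486 = 3889 ≤ 3894; next would be 4375 > 3894)

9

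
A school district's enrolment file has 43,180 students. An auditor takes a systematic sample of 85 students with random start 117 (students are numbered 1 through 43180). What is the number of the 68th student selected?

34153

k = 43180/85 = 508
68th selection = r + (68−1)·k = 117 + 67×508 = 117 + 34036 = 34153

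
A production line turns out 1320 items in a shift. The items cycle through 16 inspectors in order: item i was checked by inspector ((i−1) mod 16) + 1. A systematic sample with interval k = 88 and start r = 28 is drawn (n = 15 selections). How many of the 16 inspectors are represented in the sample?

Consecutive selections differ by k = 88, so their inspector numbers differ by 88 mod 16 = 8.
gcd(88, 16) = 8, so the sample visits 16/8 = 2 distinct residues mod 16.
Start 28 is inspector 12; the inspectors hit are 4, 12.

2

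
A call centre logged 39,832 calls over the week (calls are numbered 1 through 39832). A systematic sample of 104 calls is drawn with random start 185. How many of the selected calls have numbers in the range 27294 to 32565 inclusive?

k = 39832/104 = 383
First selection ≥ 27294: 185 + ⌈(27294−185)/383⌉·383 = 185 + 71×383 = 27378
Last selection ≤ 32565: 185 + ⌊(32565−185)/383⌋·383 = 185 + 84×383 = 32357
Count = 84 − 71 + 1 = 14

14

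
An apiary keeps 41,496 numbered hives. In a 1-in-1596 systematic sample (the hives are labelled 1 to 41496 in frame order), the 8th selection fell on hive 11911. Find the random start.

k = 1596
r = 11911 − (8−1)×1596 = 11911 − 11172 = 739

739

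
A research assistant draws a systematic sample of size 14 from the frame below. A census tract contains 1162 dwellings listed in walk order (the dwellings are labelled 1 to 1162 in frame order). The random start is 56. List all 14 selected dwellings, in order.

56, 139, 222, 305, 388, 471, 554, 637, 720, 803, 886, 969, 1052, 1135

k = N/n = 1162/14 = 83
dwelling 1: 56
dwelling 2: 56 + 83 = 139
dwelling 3: 139 + 83 = 222
dwelling 4: 222 + 83 = 305
dwelling 5: 305 + 83 = 388
dwelling 6: 388 + 83 = 471
dwelling 7: 471 + 83 = 554
dwelling 8: 554 + 83 = 637
dwelling 9: 637 + 83 = 720
dwelling 10: 720 + 83 = 803
dwelling 11: 803 + 83 = 886
dwelling 12: 886 + 83 = 969
dwelling 13: 969 + 83 = 1052
dwelling 14: 1052 + 83 = 1135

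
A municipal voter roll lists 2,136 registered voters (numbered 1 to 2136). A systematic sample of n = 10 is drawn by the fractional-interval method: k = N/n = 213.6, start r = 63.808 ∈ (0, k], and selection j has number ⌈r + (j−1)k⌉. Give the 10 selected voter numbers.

64, 278, 492, 705, 919, 1132, 1346, 1560, 1773, 1987

j=1: r + 0k = 63.808 → ⌈·⌉ = 64
j=2: r + 1k = 277.408 → ⌈·⌉ = 278
j=3: r + 2k = 491.008 → ⌈·⌉ = 492
j=4: r + 3k = 704.608 → ⌈·⌉ = 705
j=5: r + 4k = 918.208 → ⌈·⌉ = 919
j=6: r + 5k = 1131.808 → ⌈·⌉ = 1132
j=7: r + 6k = 1345.408 → ⌈·⌉ = 1346
j=8: r + 7k = 1559.008 → ⌈·⌉ = 1560
j=9: r + 8k = 1772.608 → ⌈·⌉ = 1773
j=10: r + 9k = 1986.208 → ⌈·⌉ = 1987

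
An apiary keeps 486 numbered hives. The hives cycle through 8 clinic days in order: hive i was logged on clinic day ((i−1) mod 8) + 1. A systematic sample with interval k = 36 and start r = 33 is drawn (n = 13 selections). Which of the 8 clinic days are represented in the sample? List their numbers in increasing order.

1, 5

Consecutive selections differ by k = 36, so their clinic day numbers differ by 36 mod 8 = 4.
gcd(36, 8) = 4, so the sample visits 8/4 = 2 distinct residues mod 8.
Start 33 is clinic day 1; the clinic days hit are 1, 5.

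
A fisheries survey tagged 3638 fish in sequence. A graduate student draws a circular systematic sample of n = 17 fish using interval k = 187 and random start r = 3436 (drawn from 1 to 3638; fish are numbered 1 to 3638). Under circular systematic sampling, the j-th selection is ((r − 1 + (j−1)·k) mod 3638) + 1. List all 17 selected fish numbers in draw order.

3436, 3623, 172, 359, 546, 733, 920, 1107, 1294, 1481, 1668, 1855, 2042, 2229, 2416, 2603, 2790

Selection 1: 3436
Selection 2: 3436 + 187 = 3623
Selection 3: 3623 + 187 = 3810 → 3810 − 3638 = 172
Selection 4: 172 + 187 = 359
Selection 5: 359 + 187 = 546
Selection 6: 546 + 187 = 733
Selection 7: 733 + 187 = 920
Selection 8: 920 + 187 = 1107
Selection 9: 1107 + 187 = 1294
Selection 10: 1294 + 187 = 1481
Selection 11: 1481 + 187 = 1668
Selection 12: 1668 + 187 = 1855
Selection 13: 1855 + 187 = 2042
Selection 14: 2042 + 187 = 2229
Selection 15: 2229 + 187 = 2416
Selection 16: 2416 + 187 = 2603
Selection 17: 2603 + 187 = 2790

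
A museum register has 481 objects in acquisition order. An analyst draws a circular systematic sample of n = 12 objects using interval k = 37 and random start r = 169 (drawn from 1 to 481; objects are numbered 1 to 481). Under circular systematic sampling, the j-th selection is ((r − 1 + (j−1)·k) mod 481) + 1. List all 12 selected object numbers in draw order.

169, 206, 243, 280, 317, 354, 391, 428, 465, 21, 58, 95

Selection 1: 169
Selection 2: 169 + 37 = 206
Selection 3: 206 + 37 = 243
Selection 4: 243 + 37 = 280
Selection 5: 280 + 37 = 317
Selection 6: 317 + 37 = 354
Selection 7: 354 + 37 = 391
Selection 8: 391 + 37 = 428
Selection 9: 428 + 37 = 465
Selection 10: 465 + 37 = 502 → 502 − 481 = 21
Selection 11: 21 + 37 = 58
Selection 12: 58 + 37 = 95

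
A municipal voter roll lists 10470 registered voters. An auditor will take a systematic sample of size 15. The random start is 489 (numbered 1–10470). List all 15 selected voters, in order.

k = N/n = 10470/15 = 698
voter 1: 489
voter 2: 489 + 698 = 1187
voter 3: 1187 + 698 = 1885
voter 4: 1885 + 698 = 2583
voter 5: 2583 + 698 = 3281
voter 6: 3281 + 698 = 3979
voter 7: 3979 + 698 = 4677
voter 8: 4677 + 698 = 5375
voter 9: 5375 + 698 = 6073
voter 10: 6073 + 698 = 6771
voter 11: 6771 + 698 = 7469
voter 12: 7469 + 698 = 8167
voter 13: 8167 + 698 = 8865
voter 14: 8865 + 698 = 9563
voter 15: 9563 + 698 = 10261

489, 1187, 1885, 2583, 3281, 3979, 4677, 5375, 6073, 6771, 7469, 8167, 8865, 9563, 10261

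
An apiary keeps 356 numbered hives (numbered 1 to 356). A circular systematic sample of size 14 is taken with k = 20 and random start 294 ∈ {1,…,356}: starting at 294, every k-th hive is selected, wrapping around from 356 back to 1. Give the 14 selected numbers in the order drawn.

Selection 1: 294
Selection 2: 294 + 20 = 314
Selection 3: 314 + 20 = 334
Selection 4: 334 + 20 = 354
Selection 5: 354 + 20 = 374 → 374 − 356 = 18
Selection 6: 18 + 20 = 38
Selection 7: 38 + 20 = 58
Selection 8: 58 + 20 = 78
Selection 9: 78 + 20 = 98
Selection 10: 98 + 20 = 118
Selection 11: 118 + 20 = 138
Selection 12: 138 + 20 = 158
Selection 13: 158 + 20 = 178
Selection 14: 178 + 20 = 198

294, 314, 334, 354, 18, 38, 58, 78, 98, 118, 138, 158, 178, 198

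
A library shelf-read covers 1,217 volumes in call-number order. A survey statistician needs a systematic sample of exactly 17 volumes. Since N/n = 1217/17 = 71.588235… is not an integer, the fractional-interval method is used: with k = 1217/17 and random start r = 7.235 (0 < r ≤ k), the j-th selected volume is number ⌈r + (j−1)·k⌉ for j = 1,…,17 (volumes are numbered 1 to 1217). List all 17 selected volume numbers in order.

j=1: r + 0k = 7.235 → ⌈·⌉ = 8
j=2: r + 1k = 78.823235… → ⌈·⌉ = 79
j=3: r + 2k = 150.411470… → ⌈·⌉ = 151
j=4: r + 3k = 221.999705… → ⌈·⌉ = 222
j=5: r + 4k = 293.587941… → ⌈·⌉ = 294
j=6: r + 5k = 365.176176… → ⌈·⌉ = 366
j=7: r + 6k = 436.764411… → ⌈·⌉ = 437
j=8: r + 7k = 508.352647… → ⌈·⌉ = 509
j=9: r + 8k = 579.940882… → ⌈·⌉ = 580
j=10: r + 9k = 651.529117… → ⌈·⌉ = 652
j=11: r + 10k = 723.117352… → ⌈·⌉ = 724
j=12: r + 11k = 794.705588… → ⌈·⌉ = 795
j=13: r + 12k = 866.293823… → ⌈·⌉ = 867
j=14: r + 13k = 937.882058… → ⌈·⌉ = 938
j=15: r + 14k = 1009.470294… → ⌈·⌉ = 1010
j=16: r + 15k = 1081.058529… → ⌈·⌉ = 1082
j=17: r + 16k = 1152.646764… → ⌈·⌉ = 1153

8, 79, 151, 222, 294, 366, 437, 509, 580, 652, 724, 795, 867, 938, 1010, 1082, 1153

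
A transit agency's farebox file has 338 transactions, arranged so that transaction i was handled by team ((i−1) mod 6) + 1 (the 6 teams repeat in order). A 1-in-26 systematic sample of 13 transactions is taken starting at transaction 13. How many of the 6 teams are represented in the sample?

3

Consecutive selections differ by k = 26, so their team numbers differ by 26 mod 6 = 2.
gcd(26, 6) = 2, so the sample visits 6/2 = 3 distinct residues mod 6.
Start 13 is team 1; the teams hit are 1, 3, 5.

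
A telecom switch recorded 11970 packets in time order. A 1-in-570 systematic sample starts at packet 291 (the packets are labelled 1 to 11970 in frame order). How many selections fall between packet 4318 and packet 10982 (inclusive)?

k = 570
First selection ≥ 4318: 291 + ⌈(4318−291)/570⌉·570 = 291 + 8×570 = 4851
Last selection ≤ 10982: 291 + ⌊(10982−291)/570⌋·570 = 291 + 18×570 = 10551
Count = 18 − 8 + 1 = 11

11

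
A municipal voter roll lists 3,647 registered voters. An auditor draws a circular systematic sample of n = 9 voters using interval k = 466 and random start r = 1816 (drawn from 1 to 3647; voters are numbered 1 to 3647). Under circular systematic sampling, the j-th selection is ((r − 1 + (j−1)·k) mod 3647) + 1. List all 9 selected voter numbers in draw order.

Selection 1: 1816
Selection 2: 1816 + 466 = 2282
Selection 3: 2282 + 466 = 2748
Selection 4: 2748 + 466 = 3214
Selection 5: 3214 + 466 = 3680 → 3680 − 3647 = 33
Selection 6: 33 + 466 = 499
Selection 7: 499 + 466 = 965
Selection 8: 965 + 466 = 1431
Selection 9: 1431 + 466 = 1897

1816, 2282, 2748, 3214, 33, 499, 965, 1431, 1897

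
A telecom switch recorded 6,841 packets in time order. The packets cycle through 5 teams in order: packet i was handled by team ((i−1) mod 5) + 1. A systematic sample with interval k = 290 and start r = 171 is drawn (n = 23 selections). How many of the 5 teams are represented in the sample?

Consecutive selections differ by k = 290, so their team numbers differ by 290 mod 5 = 0.
gcd(290, 5) = 5, so the sample visits 5/5 = 1 distinct residues mod 5.
Start 171 is team 1; the teams hit are 1.

1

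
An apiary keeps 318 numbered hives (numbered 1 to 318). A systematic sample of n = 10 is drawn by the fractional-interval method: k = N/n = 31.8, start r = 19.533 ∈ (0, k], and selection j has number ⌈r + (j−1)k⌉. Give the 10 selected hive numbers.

20, 52, 84, 115, 147, 179, 211, 243, 274, 306

j=1: r + 0k = 19.533 → ⌈·⌉ = 20
j=2: r + 1k = 51.333 → ⌈·⌉ = 52
j=3: r + 2k = 83.133 → ⌈·⌉ = 84
j=4: r + 3k = 114.933 → ⌈·⌉ = 115
j=5: r + 4k = 146.733 → ⌈·⌉ = 147
j=6: r + 5k = 178.533 → ⌈·⌉ = 179
j=7: r + 6k = 210.333 → ⌈·⌉ = 211
j=8: r + 7k = 242.133 → ⌈·⌉ = 243
j=9: r + 8k = 273.933 → ⌈·⌉ = 274
j=10: r + 9k = 305.733 → ⌈·⌉ = 306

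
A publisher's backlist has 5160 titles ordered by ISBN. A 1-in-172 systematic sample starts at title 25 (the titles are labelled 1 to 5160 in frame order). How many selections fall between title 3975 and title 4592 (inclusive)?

4

k = 172
First selection ≥ 3975: 25 + ⌈(3975−25)/172⌉·172 = 25 + 23×172 = 3981
Last selection ≤ 4592: 25 + ⌊(4592−25)/172⌋·172 = 25 + 26×172 = 4497
Count = 26 − 23 + 1 = 4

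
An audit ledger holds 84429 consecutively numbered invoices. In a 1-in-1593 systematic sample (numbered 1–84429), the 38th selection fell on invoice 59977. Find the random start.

k = 1593
r = 59977 − (38−1)×1593 = 59977 − 58941 = 1036

1036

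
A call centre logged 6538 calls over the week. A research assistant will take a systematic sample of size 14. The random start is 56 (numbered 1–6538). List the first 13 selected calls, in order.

k = N/n = 6538/14 = 467
call 1: 56
call 2: 56 + 467 = 523
call 3: 523 + 467 = 990
call 4: 990 + 467 = 1457
call 5: 1457 + 467 = 1924
call 6: 1924 + 467 = 2391
call 7: 2391 + 467 = 2858
call 8: 2858 + 467 = 3325
call 9: 3325 + 467 = 3792
call 10: 3792 + 467 = 4259
call 11: 4259 + 467 = 4726
call 12: 4726 + 467 = 5193
call 13: 5193 + 467 = 5660

56, 523, 990, 1457, 1924, 2391, 2858, 3325, 3792, 4259, 4726, 5193, 5660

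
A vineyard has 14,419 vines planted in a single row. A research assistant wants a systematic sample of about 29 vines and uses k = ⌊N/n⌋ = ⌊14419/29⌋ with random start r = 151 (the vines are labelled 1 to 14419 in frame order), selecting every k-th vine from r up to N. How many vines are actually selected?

29

k = ⌊14419/29⌋ = 497
Achieved size = ⌊(14419 − 151)/497⌋ + 1 = ⌊14268/497⌋ + 1 = 28 + 1 = 29
(last selection: 151 + 28×497 = 14067 ≤ 14419; next would be 14564 > 14419)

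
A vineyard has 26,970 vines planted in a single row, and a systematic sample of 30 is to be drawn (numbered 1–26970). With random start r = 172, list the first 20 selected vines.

k = N/n = 26970/30 = 899
vine 1: 172
vine 2: 172 + 899 = 1071
vine 3: 1071 + 899 = 1970
vine 4: 1970 + 899 = 2869
vine 5: 2869 + 899 = 3768
vine 6: 3768 + 899 = 4667
vine 7: 4667 + 899 = 5566
vine 8: 5566 + 899 = 6465
vine 9: 6465 + 899 = 7364
vine 10: 7364 + 899 = 8263
vine 11: 8263 + 899 = 9162
vine 12: 9162 + 899 = 10061
vine 13: 10061 + 899 = 10960
vine 14: 10960 + 899 = 11859
vine 15: 11859 + 899 = 12758
vine 16: 12758 + 899 = 13657
vine 17: 13657 + 899 = 14556
vine 18: 14556 + 899 = 15455
vine 19: 15455 + 899 = 16354
vine 20: 16354 + 899 = 17253

172, 1071, 1970, 2869, 3768, 4667, 5566, 6465, 7364, 8263, 9162, 10061, 10960, 11859, 12758, 13657, 14556, 15455, 16354, 17253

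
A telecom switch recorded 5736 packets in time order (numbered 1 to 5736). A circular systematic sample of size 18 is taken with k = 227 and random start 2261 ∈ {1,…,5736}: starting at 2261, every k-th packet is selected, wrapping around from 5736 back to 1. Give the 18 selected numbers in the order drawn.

Selection 1: 2261
Selection 2: 2261 + 227 = 2488
Selection 3: 2488 + 227 = 2715
Selection 4: 2715 + 227 = 2942
Selection 5: 2942 + 227 = 3169
Selection 6: 3169 + 227 = 3396
Selection 7: 3396 + 227 = 3623
Selection 8: 3623 + 227 = 3850
Selection 9: 3850 + 227 = 4077
Selection 10: 4077 + 227 = 4304
Selection 11: 4304 + 227 = 4531
Selection 12: 4531 + 227 = 4758
Selection 13: 4758 + 227 = 4985
Selection 14: 4985 + 227 = 5212
Selection 15: 5212 + 227 = 5439
Selection 16: 5439 + 227 = 5666
Selection 17: 5666 + 227 = 5893 → 5893 − 5736 = 157
Selection 18: 157 + 227 = 384

2261, 2488, 2715, 2942, 3169, 3396, 3623, 3850, 4077, 4304, 4531, 4758, 4985, 5212, 5439, 5666, 157, 384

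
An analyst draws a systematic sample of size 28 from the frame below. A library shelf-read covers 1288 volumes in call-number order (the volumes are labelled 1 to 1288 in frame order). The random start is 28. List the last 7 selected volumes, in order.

k = N/n = 1288/28 = 46
22nd selection = 28 + 21×46 = 994
23rd: 994 + 46 = 1040
24th: 1040 + 46 = 1086
25th: 1086 + 46 = 1132
26th: 1132 + 46 = 1178
27th: 1178 + 46 = 1224
28th: 1224 + 46 = 1270

994, 1040, 1086, 1132, 1178, 1224, 1270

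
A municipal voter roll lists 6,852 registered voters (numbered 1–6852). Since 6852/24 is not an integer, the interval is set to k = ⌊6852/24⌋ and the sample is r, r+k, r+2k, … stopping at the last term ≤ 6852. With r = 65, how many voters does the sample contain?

k = ⌊6852/24⌋ = 285
Achieved size = ⌊(6852 − 65)/285⌋ + 1 = ⌊6787/285⌋ + 1 = 23 + 1 = 24
(last selection: 65 + 23×285 = 6620 ≤ 6852; next would be 6905 > 6852)

24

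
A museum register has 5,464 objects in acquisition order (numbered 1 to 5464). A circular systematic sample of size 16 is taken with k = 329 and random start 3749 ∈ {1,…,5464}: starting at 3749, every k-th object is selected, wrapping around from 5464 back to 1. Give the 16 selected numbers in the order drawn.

3749, 4078, 4407, 4736, 5065, 5394, 259, 588, 917, 1246, 1575, 1904, 2233, 2562, 2891, 3220

Selection 1: 3749
Selection 2: 3749 + 329 = 4078
Selection 3: 4078 + 329 = 4407
Selection 4: 4407 + 329 = 4736
Selection 5: 4736 + 329 = 5065
Selection 6: 5065 + 329 = 5394
Selection 7: 5394 + 329 = 5723 → 5723 − 5464 = 259
Selection 8: 259 + 329 = 588
Selection 9: 588 + 329 = 917
Selection 10: 917 + 329 = 1246
Selection 11: 1246 + 329 = 1575
Selection 12: 1575 + 329 = 1904
Selection 13: 1904 + 329 = 2233
Selection 14: 2233 + 329 = 2562
Selection 15: 2562 + 329 = 2891
Selection 16: 2891 + 329 = 3220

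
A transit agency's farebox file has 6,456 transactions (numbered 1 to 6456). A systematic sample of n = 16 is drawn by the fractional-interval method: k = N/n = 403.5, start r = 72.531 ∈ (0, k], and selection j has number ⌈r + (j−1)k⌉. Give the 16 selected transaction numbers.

j=1: r + 0k = 72.531 → ⌈·⌉ = 73
j=2: r + 1k = 476.031 → ⌈·⌉ = 477
j=3: r + 2k = 879.531 → ⌈·⌉ = 880
j=4: r + 3k = 1283.031 → ⌈·⌉ = 1284
j=5: r + 4k = 1686.531 → ⌈·⌉ = 1687
j=6: r + 5k = 2090.031 → ⌈·⌉ = 2091
j=7: r + 6k = 2493.531 → ⌈·⌉ = 2494
j=8: r + 7k = 2897.031 → ⌈·⌉ = 2898
j=9: r + 8k = 3300.531 → ⌈·⌉ = 3301
j=10: r + 9k = 3704.031 → ⌈·⌉ = 3705
j=11: r + 10k = 4107.531 → ⌈·⌉ = 4108
j=12: r + 11k = 4511.031 → ⌈·⌉ = 4512
j=13: r + 12k = 4914.531 → ⌈·⌉ = 4915
j=14: r + 13k = 5318.031 → ⌈·⌉ = 5319
j=15: r + 14k = 5721.531 → ⌈·⌉ = 5722
j=16: r + 15k = 6125.031 → ⌈·⌉ = 6126

73, 477, 880, 1284, 1687, 2091, 2494, 2898, 3301, 3705, 4108, 4512, 4915, 5319, 5722, 6126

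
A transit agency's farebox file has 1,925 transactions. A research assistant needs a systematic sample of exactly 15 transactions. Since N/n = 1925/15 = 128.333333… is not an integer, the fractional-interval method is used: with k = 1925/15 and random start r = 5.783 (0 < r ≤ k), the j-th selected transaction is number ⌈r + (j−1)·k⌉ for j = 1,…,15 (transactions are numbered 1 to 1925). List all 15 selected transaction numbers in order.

6, 135, 263, 391, 520, 648, 776, 905, 1033, 1161, 1290, 1418, 1546, 1675, 1803

j=1: r + 0k = 5.783 → ⌈·⌉ = 6
j=2: r + 1k = 134.116333… → ⌈·⌉ = 135
j=3: r + 2k = 262.449666… → ⌈·⌉ = 263
j=4: r + 3k = 390.783 → ⌈·⌉ = 391
j=5: r + 4k = 519.116333… → ⌈·⌉ = 520
j=6: r + 5k = 647.449666… → ⌈·⌉ = 648
j=7: r + 6k = 775.783 → ⌈·⌉ = 776
j=8: r + 7k = 904.116333… → ⌈·⌉ = 905
j=9: r + 8k = 1032.449666… → ⌈·⌉ = 1033
j=10: r + 9k = 1160.783 → ⌈·⌉ = 1161
j=11: r + 10k = 1289.116333… → ⌈·⌉ = 1290
j=12: r + 11k = 1417.449666… → ⌈·⌉ = 1418
j=13: r + 12k = 1545.783 → ⌈·⌉ = 1546
j=14: r + 13k = 1674.116333… → ⌈·⌉ = 1675
j=15: r + 14k = 1802.449666… → ⌈·⌉ = 1803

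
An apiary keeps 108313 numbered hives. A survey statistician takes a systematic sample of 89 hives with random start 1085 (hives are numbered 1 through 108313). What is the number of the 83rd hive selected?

k = 108313/89 = 1217
83rd selection = r + (83−1)·k = 1085 + 82×1217 = 1085 + 99794 = 100879

100879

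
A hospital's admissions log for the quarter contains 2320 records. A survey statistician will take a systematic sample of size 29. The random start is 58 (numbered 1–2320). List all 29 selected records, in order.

k = N/n = 2320/29 = 80
record 1: 58
record 2: 58 + 80 = 138
record 3: 138 + 80 = 218
record 4: 218 + 80 = 298
record 5: 298 + 80 = 378
record 6: 378 + 80 = 458
record 7: 458 + 80 = 538
record 8: 538 + 80 = 618
record 9: 618 + 80 = 698
record 10: 698 + 80 = 778
record 11: 778 + 80 = 858
record 12: 858 + 80 = 938
record 13: 938 + 80 = 1018
record 14: 1018 + 80 = 1098
record 15: 1098 + 80 = 1178
record 16: 1178 + 80 = 1258
record 17: 1258 + 80 = 1338
record 18: 1338 + 80 = 1418
record 19: 1418 + 80 = 1498
record 20: 1498 + 80 = 1578
record 21: 1578 + 80 = 1658
record 22: 1658 + 80 = 1738
record 23: 1738 + 80 = 1818
record 24: 1818 + 80 = 1898
record 25: 1898 + 80 = 1978
record 26: 1978 + 80 = 2058
record 27: 2058 + 80 = 2138
record 28: 2138 + 80 = 2218
record 29: 2218 + 80 = 2298

58, 138, 218, 298, 378, 458, 538, 618, 698, 778, 858, 938, 1018, 1098, 1178, 1258, 1338, 1418, 1498, 1578, 1658, 1738, 1818, 1898, 1978, 2058, 2138, 2218, 2298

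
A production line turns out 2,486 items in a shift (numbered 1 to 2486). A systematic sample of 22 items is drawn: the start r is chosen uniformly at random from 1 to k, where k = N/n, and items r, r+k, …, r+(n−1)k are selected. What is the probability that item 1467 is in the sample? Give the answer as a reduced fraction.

k = 2486/22 = 113.
Item 1467 is selected iff r ≡ 1467 (mod 113); exactly one such r in {1,…,113}.
Inclusion probability = 1/113.

1/113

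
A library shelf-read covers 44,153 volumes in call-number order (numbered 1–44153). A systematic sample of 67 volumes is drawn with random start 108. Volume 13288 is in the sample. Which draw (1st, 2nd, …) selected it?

21

k = 44153/67 = 659
position = (13288 − 108)/659 + 1 = 13180/659 + 1 = 20 + 1 = 21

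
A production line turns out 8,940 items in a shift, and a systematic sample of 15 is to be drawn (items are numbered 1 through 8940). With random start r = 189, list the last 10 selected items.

3169, 3765, 4361, 4957, 5553, 6149, 6745, 7341, 7937, 8533

k = N/n = 8940/15 = 596
6th selection = 189 + 5×596 = 3169
7th: 3169 + 596 = 3765
8th: 3765 + 596 = 4361
9th: 4361 + 596 = 4957
10th: 4957 + 596 = 5553
11th: 5553 + 596 = 6149
12th: 6149 + 596 = 6745
13th: 6745 + 596 = 7341
14th: 7341 + 596 = 7937
15th: 7937 + 596 = 8533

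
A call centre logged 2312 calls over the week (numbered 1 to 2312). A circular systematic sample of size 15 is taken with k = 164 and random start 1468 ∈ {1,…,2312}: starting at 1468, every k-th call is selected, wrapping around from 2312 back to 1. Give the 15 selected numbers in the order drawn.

Selection 1: 1468
Selection 2: 1468 + 164 = 1632
Selection 3: 1632 + 164 = 1796
Selection 4: 1796 + 164 = 1960
Selection 5: 1960 + 164 = 2124
Selection 6: 2124 + 164 = 2288
Selection 7: 2288 + 164 = 2452 → 2452 − 2312 = 140
Selection 8: 140 + 164 = 304
Selection 9: 304 + 164 = 468
Selection 10: 468 + 164 = 632
Selection 11: 632 + 164 = 796
Selection 12: 796 + 164 = 960
Selection 13: 960 + 164 = 1124
Selection 14: 1124 + 164 = 1288
Selection 15: 1288 + 164 = 1452

1468, 1632, 1796, 1960, 2124, 2288, 140, 304, 468, 632, 796, 960, 1124, 1288, 1452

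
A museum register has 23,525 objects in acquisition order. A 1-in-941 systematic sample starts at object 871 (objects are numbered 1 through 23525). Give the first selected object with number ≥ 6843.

7458

k = 941
Steps past start: ⌈(6843 − 871)/941⌉ = ⌈5972/941⌉ = 7
Selected object: 871 + 7×941 = 7458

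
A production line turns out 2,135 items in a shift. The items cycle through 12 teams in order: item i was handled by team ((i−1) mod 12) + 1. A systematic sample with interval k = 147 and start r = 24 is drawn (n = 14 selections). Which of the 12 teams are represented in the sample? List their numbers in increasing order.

Consecutive selections differ by k = 147, so their team numbers differ by 147 mod 12 = 3.
gcd(147, 12) = 3, so the sample visits 12/3 = 4 distinct residues mod 12.
Start 24 is team 12; the teams hit are 3, 6, 9, 12.

3, 6, 9, 12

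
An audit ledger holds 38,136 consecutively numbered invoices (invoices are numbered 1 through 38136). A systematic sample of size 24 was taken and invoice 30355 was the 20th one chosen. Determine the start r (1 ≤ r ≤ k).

164

k = 38136/24 = 1589
r = 30355 − (20−1)×1589 = 30355 − 30191 = 164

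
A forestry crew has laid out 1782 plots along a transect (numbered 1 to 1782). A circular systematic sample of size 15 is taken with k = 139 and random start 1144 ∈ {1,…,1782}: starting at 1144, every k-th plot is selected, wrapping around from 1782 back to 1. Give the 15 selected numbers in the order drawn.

1144, 1283, 1422, 1561, 1700, 57, 196, 335, 474, 613, 752, 891, 1030, 1169, 1308

Selection 1: 1144
Selection 2: 1144 + 139 = 1283
Selection 3: 1283 + 139 = 1422
Selection 4: 1422 + 139 = 1561
Selection 5: 1561 + 139 = 1700
Selection 6: 1700 + 139 = 1839 → 1839 − 1782 = 57
Selection 7: 57 + 139 = 196
Selection 8: 196 + 139 = 335
Selection 9: 335 + 139 = 474
Selection 10: 474 + 139 = 613
Selection 11: 613 + 139 = 752
Selection 12: 752 + 139 = 891
Selection 13: 891 + 139 = 1030
Selection 14: 1030 + 139 = 1169
Selection 15: 1169 + 139 = 1308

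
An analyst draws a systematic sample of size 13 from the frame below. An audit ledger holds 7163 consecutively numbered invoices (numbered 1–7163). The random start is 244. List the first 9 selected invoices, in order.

244, 795, 1346, 1897, 2448, 2999, 3550, 4101, 4652

k = N/n = 7163/13 = 551
invoice 1: 244
invoice 2: 244 + 551 = 795
invoice 3: 795 + 551 = 1346
invoice 4: 1346 + 551 = 1897
invoice 5: 1897 + 551 = 2448
invoice 6: 2448 + 551 = 2999
invoice 7: 2999 + 551 = 3550
invoice 8: 3550 + 551 = 4101
invoice 9: 4101 + 551 = 4652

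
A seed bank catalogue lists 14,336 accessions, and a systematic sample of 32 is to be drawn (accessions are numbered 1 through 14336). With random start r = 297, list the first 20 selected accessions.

297, 745, 1193, 1641, 2089, 2537, 2985, 3433, 3881, 4329, 4777, 5225, 5673, 6121, 6569, 7017, 7465, 7913, 8361, 8809

k = N/n = 14336/32 = 448
accession 1: 297
accession 2: 297 + 448 = 745
accession 3: 745 + 448 = 1193
accession 4: 1193 + 448 = 1641
accession 5: 1641 + 448 = 2089
accession 6: 2089 + 448 = 2537
accession 7: 2537 + 448 = 2985
accession 8: 2985 + 448 = 3433
accession 9: 3433 + 448 = 3881
accession 10: 3881 + 448 = 4329
accession 11: 4329 + 448 = 4777
accession 12: 4777 + 448 = 5225
accession 13: 5225 + 448 = 5673
accession 14: 5673 + 448 = 6121
accession 15: 6121 + 448 = 6569
accession 16: 6569 + 448 = 7017
accession 17: 7017 + 448 = 7465
accession 18: 7465 + 448 = 7913
accession 19: 7913 + 448 = 8361
accession 20: 8361 + 448 = 8809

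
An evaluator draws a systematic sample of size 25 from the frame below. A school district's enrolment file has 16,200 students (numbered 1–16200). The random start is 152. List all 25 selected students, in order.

152, 800, 1448, 2096, 2744, 3392, 4040, 4688, 5336, 5984, 6632, 7280, 7928, 8576, 9224, 9872, 10520, 11168, 11816, 12464, 13112, 13760, 14408, 15056, 15704

k = N/n = 16200/25 = 648
student 1: 152
student 2: 152 + 648 = 800
student 3: 800 + 648 = 1448
student 4: 1448 + 648 = 2096
student 5: 2096 + 648 = 2744
student 6: 2744 + 648 = 3392
student 7: 3392 + 648 = 4040
student 8: 4040 + 648 = 4688
student 9: 4688 + 648 = 5336
student 10: 5336 + 648 = 5984
student 11: 5984 + 648 = 6632
student 12: 6632 + 648 = 7280
student 13: 7280 + 648 = 7928
student 14: 7928 + 648 = 8576
student 15: 8576 + 648 = 9224
student 16: 9224 + 648 = 9872
student 17: 9872 + 648 = 10520
student 18: 10520 + 648 = 11168
student 19: 11168 + 648 = 11816
student 20: 11816 + 648 = 12464
student 21: 12464 + 648 = 13112
student 22: 13112 + 648 = 13760
student 23: 13760 + 648 = 14408
student 24: 14408 + 648 = 15056
student 25: 15056 + 648 = 15704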